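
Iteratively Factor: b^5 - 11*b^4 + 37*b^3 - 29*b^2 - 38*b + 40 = (b + 1)*(b^4 - 12*b^3 + 49*b^2 - 78*b + 40) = (b - 4)*(b + 1)*(b^3 - 8*b^2 + 17*b - 10) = (b - 5)*(b - 4)*(b + 1)*(b^2 - 3*b + 2) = (b - 5)*(b - 4)*(b - 1)*(b + 1)*(b - 2)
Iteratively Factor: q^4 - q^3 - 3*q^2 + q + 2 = (q - 1)*(q^3 - 3*q - 2) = (q - 2)*(q - 1)*(q^2 + 2*q + 1) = (q - 2)*(q - 1)*(q + 1)*(q + 1)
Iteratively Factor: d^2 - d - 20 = (d + 4)*(d - 5)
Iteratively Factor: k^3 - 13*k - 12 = (k + 1)*(k^2 - k - 12) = (k + 1)*(k + 3)*(k - 4)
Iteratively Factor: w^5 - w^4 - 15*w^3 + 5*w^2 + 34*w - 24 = (w - 4)*(w^4 + 3*w^3 - 3*w^2 - 7*w + 6) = (w - 4)*(w + 2)*(w^3 + w^2 - 5*w + 3) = (w - 4)*(w + 2)*(w + 3)*(w^2 - 2*w + 1) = (w - 4)*(w - 1)*(w + 2)*(w + 3)*(w - 1)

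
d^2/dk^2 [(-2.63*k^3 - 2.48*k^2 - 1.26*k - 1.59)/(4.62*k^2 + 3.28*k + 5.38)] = (95.5252399999997*k^3 - 112.23444*k^2 - 413.39964*k - 54.2662)/(98.611128*k^6 + 210.028896*k^5 + 493.61004*k^4 + 524.44576*k^3 + 574.80996*k^2 + 284.812896*k + 155.720872)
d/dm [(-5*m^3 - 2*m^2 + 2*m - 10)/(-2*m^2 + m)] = 2*(5*m^4 - 5*m^3 + m^2 - 20*m + 5)/(m^2*(4*m^2 - 4*m + 1))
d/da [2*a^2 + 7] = 4*a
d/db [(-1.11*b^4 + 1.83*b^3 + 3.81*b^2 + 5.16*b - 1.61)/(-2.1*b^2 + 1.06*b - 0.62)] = (4.662*b^5 - 7.3728*b^4 + 6.6324*b^3 + 11.4708*b^2 - 11.4864*b - 1.4926)/(4.41*b^4 - 4.452*b^3 + 3.7276*b^2 - 1.3144*b + 0.3844)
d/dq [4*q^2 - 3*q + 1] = 8*q - 3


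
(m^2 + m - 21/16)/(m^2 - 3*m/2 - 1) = (-16*m^2 - 16*m + 21)/(8*(-2*m^2 + 3*m + 2))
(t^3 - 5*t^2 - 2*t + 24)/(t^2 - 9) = (t^2 - 2*t - 8)/(t + 3)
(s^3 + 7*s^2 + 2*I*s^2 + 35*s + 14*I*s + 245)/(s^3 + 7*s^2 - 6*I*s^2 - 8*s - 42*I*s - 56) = (s^2 + 2*I*s + 35)/(s^2 - 6*I*s - 8)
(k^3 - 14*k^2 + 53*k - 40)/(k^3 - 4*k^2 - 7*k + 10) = (k - 8)/(k + 2)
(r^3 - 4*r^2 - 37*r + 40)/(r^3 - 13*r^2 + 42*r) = (r^3 - 4*r^2 - 37*r + 40)/(r*(r^2 - 13*r + 42))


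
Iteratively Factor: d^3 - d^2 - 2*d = (d - 2)*(d^2 + d) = (d - 2)*(d + 1)*(d)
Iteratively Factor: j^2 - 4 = (j + 2)*(j - 2)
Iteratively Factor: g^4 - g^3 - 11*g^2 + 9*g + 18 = (g + 1)*(g^3 - 2*g^2 - 9*g + 18) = (g + 1)*(g + 3)*(g^2 - 5*g + 6) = (g - 2)*(g + 1)*(g + 3)*(g - 3)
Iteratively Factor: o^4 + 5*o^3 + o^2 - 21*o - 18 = (o + 3)*(o^3 + 2*o^2 - 5*o - 6) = (o + 1)*(o + 3)*(o^2 + o - 6) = (o + 1)*(o + 3)^2*(o - 2)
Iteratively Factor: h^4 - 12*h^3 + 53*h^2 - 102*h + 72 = (h - 2)*(h^3 - 10*h^2 + 33*h - 36) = (h - 3)*(h - 2)*(h^2 - 7*h + 12) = (h - 3)^2*(h - 2)*(h - 4)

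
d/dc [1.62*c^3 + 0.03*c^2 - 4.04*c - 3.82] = 4.86*c^2 + 0.06*c - 4.04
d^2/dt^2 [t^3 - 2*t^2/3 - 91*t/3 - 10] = 6*t - 4/3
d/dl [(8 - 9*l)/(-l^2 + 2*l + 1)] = (-9*l^2 + 16*l - 25)/(l^4 - 4*l^3 + 2*l^2 + 4*l + 1)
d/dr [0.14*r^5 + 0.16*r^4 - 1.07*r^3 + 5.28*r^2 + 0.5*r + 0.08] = 0.7*r^4 + 0.64*r^3 - 3.21*r^2 + 10.56*r + 0.5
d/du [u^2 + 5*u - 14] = 2*u + 5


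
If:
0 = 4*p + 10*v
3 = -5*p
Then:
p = -3/5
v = 6/25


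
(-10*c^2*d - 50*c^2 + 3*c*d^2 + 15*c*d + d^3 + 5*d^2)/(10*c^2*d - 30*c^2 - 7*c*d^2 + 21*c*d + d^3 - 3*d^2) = (-5*c*d - 25*c - d^2 - 5*d)/(5*c*d - 15*c - d^2 + 3*d)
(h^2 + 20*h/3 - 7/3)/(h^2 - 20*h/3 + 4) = (3*h^2 + 20*h - 7)/(3*h^2 - 20*h + 12)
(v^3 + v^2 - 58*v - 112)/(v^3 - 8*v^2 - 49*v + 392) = (v + 2)/(v - 7)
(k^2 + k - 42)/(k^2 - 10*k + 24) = (k + 7)/(k - 4)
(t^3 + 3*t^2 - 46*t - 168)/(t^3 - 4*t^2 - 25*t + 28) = (t + 6)/(t - 1)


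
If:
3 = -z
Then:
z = -3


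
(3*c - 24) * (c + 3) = 3*c^2 - 15*c - 72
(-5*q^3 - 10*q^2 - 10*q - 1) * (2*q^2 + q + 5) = -10*q^5 - 25*q^4 - 55*q^3 - 62*q^2 - 51*q - 5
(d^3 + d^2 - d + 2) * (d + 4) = d^4 + 5*d^3 + 3*d^2 - 2*d + 8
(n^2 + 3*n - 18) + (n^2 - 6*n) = 2*n^2 - 3*n - 18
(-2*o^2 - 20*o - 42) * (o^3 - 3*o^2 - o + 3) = -2*o^5 - 14*o^4 + 20*o^3 + 140*o^2 - 18*o - 126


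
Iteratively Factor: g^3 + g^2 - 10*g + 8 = (g - 1)*(g^2 + 2*g - 8) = (g - 1)*(g + 4)*(g - 2)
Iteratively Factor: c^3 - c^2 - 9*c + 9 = (c - 1)*(c^2 - 9) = (c - 3)*(c - 1)*(c + 3)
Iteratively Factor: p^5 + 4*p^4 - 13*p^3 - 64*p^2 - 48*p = (p - 4)*(p^4 + 8*p^3 + 19*p^2 + 12*p) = (p - 4)*(p + 3)*(p^3 + 5*p^2 + 4*p) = (p - 4)*(p + 1)*(p + 3)*(p^2 + 4*p) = p*(p - 4)*(p + 1)*(p + 3)*(p + 4)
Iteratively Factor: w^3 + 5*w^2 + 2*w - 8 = (w - 1)*(w^2 + 6*w + 8) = (w - 1)*(w + 4)*(w + 2)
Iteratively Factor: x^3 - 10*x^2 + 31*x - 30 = (x - 2)*(x^2 - 8*x + 15) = (x - 3)*(x - 2)*(x - 5)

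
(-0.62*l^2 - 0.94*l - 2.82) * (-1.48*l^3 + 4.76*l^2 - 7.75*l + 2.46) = 0.9176*l^5 - 1.56*l^4 + 4.5042*l^3 - 7.6634*l^2 + 19.5426*l - 6.9372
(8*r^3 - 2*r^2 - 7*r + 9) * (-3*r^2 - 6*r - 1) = -24*r^5 - 42*r^4 + 25*r^3 + 17*r^2 - 47*r - 9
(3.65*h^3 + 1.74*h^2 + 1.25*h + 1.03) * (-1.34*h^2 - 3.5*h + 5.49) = -4.891*h^5 - 15.1066*h^4 + 12.2735*h^3 + 3.7974*h^2 + 3.2575*h + 5.6547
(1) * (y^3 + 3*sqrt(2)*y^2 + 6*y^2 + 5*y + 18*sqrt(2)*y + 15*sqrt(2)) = y^3 + 3*sqrt(2)*y^2 + 6*y^2 + 5*y + 18*sqrt(2)*y + 15*sqrt(2)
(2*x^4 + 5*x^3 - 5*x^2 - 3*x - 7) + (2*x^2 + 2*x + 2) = 2*x^4 + 5*x^3 - 3*x^2 - x - 5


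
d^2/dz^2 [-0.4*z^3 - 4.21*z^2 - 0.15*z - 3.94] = -2.4*z - 8.42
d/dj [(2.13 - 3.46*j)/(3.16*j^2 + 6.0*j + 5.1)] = (10.9336*j^2 - 13.4616*j - 30.426)/(9.9856*j^4 + 37.92*j^3 + 68.232*j^2 + 61.2*j + 26.01)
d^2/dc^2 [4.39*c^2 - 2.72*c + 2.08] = 8.78000000000000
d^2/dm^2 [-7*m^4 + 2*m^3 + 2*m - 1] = 12*m*(1 - 7*m)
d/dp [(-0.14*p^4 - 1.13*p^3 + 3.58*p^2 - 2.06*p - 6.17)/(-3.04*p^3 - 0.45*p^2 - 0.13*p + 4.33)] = (0.4256*p^6 + 0.125999999999999*p^5 + 11.4463*p^4 - 14.6558*p^3 - 72.3415*p^2 + 25.4498*p - 9.7219)/(9.2416*p^6 + 2.736*p^5 + 0.9929*p^4 - 26.2094*p^3 - 3.8801*p^2 - 1.1258*p + 18.7489)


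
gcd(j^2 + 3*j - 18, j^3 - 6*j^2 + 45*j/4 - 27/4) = j - 3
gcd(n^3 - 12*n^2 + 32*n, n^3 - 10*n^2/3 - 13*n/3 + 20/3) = n - 4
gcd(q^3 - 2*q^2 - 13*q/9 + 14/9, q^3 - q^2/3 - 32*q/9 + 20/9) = q - 2/3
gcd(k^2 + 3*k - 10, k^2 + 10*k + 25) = k + 5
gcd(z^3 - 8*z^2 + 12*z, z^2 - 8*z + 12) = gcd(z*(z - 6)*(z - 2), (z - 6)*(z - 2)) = z^2 - 8*z + 12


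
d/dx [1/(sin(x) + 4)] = -cos(x)/(sin(x) + 4)^2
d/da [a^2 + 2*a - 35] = 2*a + 2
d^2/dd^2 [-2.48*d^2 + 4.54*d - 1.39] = -4.96000000000000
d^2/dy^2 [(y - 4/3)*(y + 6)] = 2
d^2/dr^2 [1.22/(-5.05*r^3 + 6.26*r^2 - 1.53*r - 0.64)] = ((36.966*r - 15.2744)*(5.05*r^3 - 6.26*r^2 + 1.53*r + 0.64) - 1.22*(15.15*r^2 - 12.52*r + 1.53)*(30.3*r^2 - 25.04*r + 3.06))/(5.05*r^3 - 6.26*r^2 + 1.53*r + 0.64)^3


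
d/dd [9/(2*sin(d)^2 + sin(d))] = -(36/tan(d) + 9*cos(d)/sin(d)^2)/(2*sin(d) + 1)^2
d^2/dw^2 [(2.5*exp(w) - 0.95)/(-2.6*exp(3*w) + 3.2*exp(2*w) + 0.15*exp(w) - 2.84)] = (-67.6000000000001*exp(6*w) + 120.198*exp(5*w) - 116.444*exp(4*w) + 279.351*exp(3*w) - 198.0852*exp(2*w) + 33.490775*exp(w) - 19.7593)*exp(w)/(17.576*exp(9*w) - 64.896*exp(8*w) + 76.83*exp(7*w) + 32.3152*exp(6*w) - 146.2053*exp(5*w) + 80.3832*exp(4*w) + 71.087505*exp(3*w) - 77.23806*exp(2*w) - 3.62952*exp(w) + 22.906304)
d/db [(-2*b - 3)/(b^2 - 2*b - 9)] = 2*(b^2 + 3*b + 6)/(b^4 - 4*b^3 - 14*b^2 + 36*b + 81)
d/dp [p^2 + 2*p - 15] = 2*p + 2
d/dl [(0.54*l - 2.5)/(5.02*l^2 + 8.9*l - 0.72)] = (-2.7108*l^2 + 25.1*l + 21.8612)/(25.2004*l^4 + 89.356*l^3 + 71.9812*l^2 - 12.816*l + 0.5184)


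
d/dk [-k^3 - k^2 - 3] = k*(-3*k - 2)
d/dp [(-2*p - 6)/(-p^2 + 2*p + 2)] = 2*(-p^2 - 6*p + 4)/(p^4 - 4*p^3 + 8*p + 4)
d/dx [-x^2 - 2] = -2*x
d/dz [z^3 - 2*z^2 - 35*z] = 3*z^2 - 4*z - 35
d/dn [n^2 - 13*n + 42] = 2*n - 13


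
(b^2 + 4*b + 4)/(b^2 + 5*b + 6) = (b + 2)/(b + 3)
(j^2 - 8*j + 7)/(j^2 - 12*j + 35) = (j - 1)/(j - 5)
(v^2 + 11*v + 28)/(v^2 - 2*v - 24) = (v + 7)/(v - 6)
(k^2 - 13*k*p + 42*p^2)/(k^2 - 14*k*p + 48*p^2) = (-k + 7*p)/(-k + 8*p)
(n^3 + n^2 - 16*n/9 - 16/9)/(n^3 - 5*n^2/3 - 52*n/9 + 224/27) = 3*(3*n^2 + 7*n + 4)/(9*n^2 - 3*n - 56)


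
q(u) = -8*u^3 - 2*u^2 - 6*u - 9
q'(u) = -24*u^2 - 4*u - 6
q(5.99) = -1836.07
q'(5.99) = -891.08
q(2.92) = -242.75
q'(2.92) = -222.31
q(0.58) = -14.71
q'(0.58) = -16.39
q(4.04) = -593.40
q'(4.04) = -413.88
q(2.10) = -104.51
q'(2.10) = -120.24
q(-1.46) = 20.39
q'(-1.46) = -51.32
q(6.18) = -2010.70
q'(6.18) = -947.34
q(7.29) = -3258.39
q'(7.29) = -1310.62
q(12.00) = -14193.00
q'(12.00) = -3510.00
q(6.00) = -1845.00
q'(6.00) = -894.00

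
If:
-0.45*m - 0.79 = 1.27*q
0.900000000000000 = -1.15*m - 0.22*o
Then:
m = -2.82222222222222*q - 1.75555555555556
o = 14.7525252525253*q + 5.08585858585859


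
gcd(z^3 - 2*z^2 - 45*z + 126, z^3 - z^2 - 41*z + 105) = z^2 + 4*z - 21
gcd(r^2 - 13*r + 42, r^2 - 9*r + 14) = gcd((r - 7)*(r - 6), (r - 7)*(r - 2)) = r - 7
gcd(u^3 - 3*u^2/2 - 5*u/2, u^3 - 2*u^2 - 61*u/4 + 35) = u - 5/2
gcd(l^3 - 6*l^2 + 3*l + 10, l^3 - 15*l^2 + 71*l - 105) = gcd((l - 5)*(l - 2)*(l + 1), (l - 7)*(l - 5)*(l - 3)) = l - 5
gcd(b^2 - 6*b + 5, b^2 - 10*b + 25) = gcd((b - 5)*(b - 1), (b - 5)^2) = b - 5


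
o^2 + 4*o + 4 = (o + 2)^2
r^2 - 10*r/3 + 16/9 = (r - 8/3)*(r - 2/3)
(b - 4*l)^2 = b^2 - 8*b*l + 16*l^2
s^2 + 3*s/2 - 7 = (s - 2)*(s + 7/2)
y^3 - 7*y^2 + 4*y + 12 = (y - 6)*(y - 2)*(y + 1)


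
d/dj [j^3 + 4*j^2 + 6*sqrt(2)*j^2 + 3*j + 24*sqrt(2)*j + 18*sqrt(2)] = 3*j^2 + 8*j + 12*sqrt(2)*j + 3 + 24*sqrt(2)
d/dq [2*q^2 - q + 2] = 4*q - 1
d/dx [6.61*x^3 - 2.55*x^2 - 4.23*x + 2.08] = 19.83*x^2 - 5.1*x - 4.23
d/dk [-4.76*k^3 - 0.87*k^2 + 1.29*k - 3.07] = -14.28*k^2 - 1.74*k + 1.29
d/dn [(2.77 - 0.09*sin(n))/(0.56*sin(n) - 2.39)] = -1.3361*cos(n)/(0.56*sin(n) - 2.39)^2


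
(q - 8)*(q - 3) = q^2 - 11*q + 24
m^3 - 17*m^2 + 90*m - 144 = (m - 8)*(m - 6)*(m - 3)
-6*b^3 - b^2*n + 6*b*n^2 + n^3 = (-b + n)*(b + n)*(6*b + n)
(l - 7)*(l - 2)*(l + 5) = l^3 - 4*l^2 - 31*l + 70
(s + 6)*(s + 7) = s^2 + 13*s + 42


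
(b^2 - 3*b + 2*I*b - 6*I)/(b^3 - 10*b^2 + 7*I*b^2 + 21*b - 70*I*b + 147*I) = (b + 2*I)/(b^2 + 7*b*(-1 + I) - 49*I)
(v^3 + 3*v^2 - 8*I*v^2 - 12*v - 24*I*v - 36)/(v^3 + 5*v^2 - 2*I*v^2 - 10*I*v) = (v^2 + 3*v*(1 - 2*I) - 18*I)/(v*(v + 5))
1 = 1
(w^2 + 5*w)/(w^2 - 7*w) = (w + 5)/(w - 7)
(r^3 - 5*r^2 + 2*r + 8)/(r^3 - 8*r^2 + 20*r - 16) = (r + 1)/(r - 2)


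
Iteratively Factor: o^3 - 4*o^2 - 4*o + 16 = (o + 2)*(o^2 - 6*o + 8) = (o - 2)*(o + 2)*(o - 4)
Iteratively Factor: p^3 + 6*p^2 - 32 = (p - 2)*(p^2 + 8*p + 16) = (p - 2)*(p + 4)*(p + 4)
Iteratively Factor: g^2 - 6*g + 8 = (g - 4)*(g - 2)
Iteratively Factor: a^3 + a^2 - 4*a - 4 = (a + 2)*(a^2 - a - 2) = (a - 2)*(a + 2)*(a + 1)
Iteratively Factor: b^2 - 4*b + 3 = (b - 1)*(b - 3)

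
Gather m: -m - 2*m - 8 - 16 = -3*m - 24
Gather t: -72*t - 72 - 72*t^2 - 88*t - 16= -72*t^2 - 160*t - 88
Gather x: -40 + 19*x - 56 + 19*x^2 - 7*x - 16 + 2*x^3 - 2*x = 2*x^3 + 19*x^2 + 10*x - 112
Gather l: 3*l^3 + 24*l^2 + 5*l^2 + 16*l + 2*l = 3*l^3 + 29*l^2 + 18*l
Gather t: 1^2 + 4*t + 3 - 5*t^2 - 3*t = -5*t^2 + t + 4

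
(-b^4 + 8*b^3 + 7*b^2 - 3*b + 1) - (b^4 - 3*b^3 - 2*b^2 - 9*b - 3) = -2*b^4 + 11*b^3 + 9*b^2 + 6*b + 4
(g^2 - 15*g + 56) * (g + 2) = g^3 - 13*g^2 + 26*g + 112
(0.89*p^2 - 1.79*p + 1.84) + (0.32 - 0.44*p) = 0.89*p^2 - 2.23*p + 2.16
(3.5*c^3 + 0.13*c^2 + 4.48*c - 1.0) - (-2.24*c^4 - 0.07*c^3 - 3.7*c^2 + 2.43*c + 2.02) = 2.24*c^4 + 3.57*c^3 + 3.83*c^2 + 2.05*c - 3.02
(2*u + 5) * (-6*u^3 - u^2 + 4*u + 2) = -12*u^4 - 32*u^3 + 3*u^2 + 24*u + 10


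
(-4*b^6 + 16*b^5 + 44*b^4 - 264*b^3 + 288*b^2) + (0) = -4*b^6 + 16*b^5 + 44*b^4 - 264*b^3 + 288*b^2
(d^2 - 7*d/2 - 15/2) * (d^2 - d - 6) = d^4 - 9*d^3/2 - 10*d^2 + 57*d/2 + 45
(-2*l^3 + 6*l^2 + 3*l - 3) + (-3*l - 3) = -2*l^3 + 6*l^2 - 6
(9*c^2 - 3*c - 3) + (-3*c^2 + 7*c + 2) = 6*c^2 + 4*c - 1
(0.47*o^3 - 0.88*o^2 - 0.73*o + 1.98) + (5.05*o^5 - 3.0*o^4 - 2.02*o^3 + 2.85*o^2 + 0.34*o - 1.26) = 5.05*o^5 - 3.0*o^4 - 1.55*o^3 + 1.97*o^2 - 0.39*o + 0.72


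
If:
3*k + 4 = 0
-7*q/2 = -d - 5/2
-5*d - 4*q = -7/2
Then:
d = 9/86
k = -4/3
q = 32/43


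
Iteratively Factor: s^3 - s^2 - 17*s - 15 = (s + 1)*(s^2 - 2*s - 15) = (s - 5)*(s + 1)*(s + 3)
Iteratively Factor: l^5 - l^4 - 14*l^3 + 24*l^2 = (l)*(l^4 - l^3 - 14*l^2 + 24*l) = l*(l - 3)*(l^3 + 2*l^2 - 8*l) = l*(l - 3)*(l - 2)*(l^2 + 4*l) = l*(l - 3)*(l - 2)*(l + 4)*(l)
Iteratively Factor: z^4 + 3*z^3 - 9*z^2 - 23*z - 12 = (z + 4)*(z^3 - z^2 - 5*z - 3) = (z - 3)*(z + 4)*(z^2 + 2*z + 1) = (z - 3)*(z + 1)*(z + 4)*(z + 1)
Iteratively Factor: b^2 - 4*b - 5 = (b - 5)*(b + 1)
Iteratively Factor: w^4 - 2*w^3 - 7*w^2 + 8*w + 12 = (w + 2)*(w^3 - 4*w^2 + w + 6) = (w + 1)*(w + 2)*(w^2 - 5*w + 6) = (w - 2)*(w + 1)*(w + 2)*(w - 3)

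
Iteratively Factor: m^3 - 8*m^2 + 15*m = (m - 5)*(m^2 - 3*m) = m*(m - 5)*(m - 3)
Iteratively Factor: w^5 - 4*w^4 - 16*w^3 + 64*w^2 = (w)*(w^4 - 4*w^3 - 16*w^2 + 64*w) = w*(w + 4)*(w^3 - 8*w^2 + 16*w) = w^2*(w + 4)*(w^2 - 8*w + 16) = w^2*(w - 4)*(w + 4)*(w - 4)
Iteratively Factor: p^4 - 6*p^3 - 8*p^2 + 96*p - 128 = (p + 4)*(p^3 - 10*p^2 + 32*p - 32) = (p - 4)*(p + 4)*(p^2 - 6*p + 8) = (p - 4)^2*(p + 4)*(p - 2)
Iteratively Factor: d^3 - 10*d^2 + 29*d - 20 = (d - 1)*(d^2 - 9*d + 20) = (d - 5)*(d - 1)*(d - 4)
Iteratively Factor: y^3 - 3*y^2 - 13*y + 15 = (y - 5)*(y^2 + 2*y - 3) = (y - 5)*(y - 1)*(y + 3)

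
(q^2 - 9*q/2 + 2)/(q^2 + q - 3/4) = 2*(q - 4)/(2*q + 3)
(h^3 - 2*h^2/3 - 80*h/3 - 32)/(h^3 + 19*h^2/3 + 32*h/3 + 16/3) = (h - 6)/(h + 1)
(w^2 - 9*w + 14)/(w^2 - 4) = (w - 7)/(w + 2)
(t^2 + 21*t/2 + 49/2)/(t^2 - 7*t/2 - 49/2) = (t + 7)/(t - 7)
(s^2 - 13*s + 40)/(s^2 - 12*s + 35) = (s - 8)/(s - 7)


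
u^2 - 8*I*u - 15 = (u - 5*I)*(u - 3*I)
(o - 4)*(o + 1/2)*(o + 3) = o^3 - o^2/2 - 25*o/2 - 6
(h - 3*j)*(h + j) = h^2 - 2*h*j - 3*j^2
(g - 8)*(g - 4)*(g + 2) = g^3 - 10*g^2 + 8*g + 64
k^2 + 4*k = k*(k + 4)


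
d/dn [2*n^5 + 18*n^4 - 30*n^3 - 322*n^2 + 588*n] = 10*n^4 + 72*n^3 - 90*n^2 - 644*n + 588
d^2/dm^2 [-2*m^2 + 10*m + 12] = -4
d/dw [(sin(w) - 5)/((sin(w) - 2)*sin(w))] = (-cos(w) + 10/tan(w) - 10*cos(w)/sin(w)^2)/(sin(w) - 2)^2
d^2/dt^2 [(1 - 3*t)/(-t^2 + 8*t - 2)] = 2*((25 - 9*t)*(t^2 - 8*t + 2) + 4*(t - 4)^2*(3*t - 1))/(t^2 - 8*t + 2)^3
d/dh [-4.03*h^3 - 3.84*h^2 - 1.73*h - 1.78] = -12.09*h^2 - 7.68*h - 1.73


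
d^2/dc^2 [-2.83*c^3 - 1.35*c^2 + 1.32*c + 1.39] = -16.98*c - 2.7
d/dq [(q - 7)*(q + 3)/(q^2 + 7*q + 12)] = 11/(q^2 + 8*q + 16)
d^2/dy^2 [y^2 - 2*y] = 2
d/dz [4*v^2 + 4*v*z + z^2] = 4*v + 2*z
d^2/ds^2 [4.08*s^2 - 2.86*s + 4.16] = 8.16000000000000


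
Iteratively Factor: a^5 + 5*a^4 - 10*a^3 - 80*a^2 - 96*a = (a + 2)*(a^4 + 3*a^3 - 16*a^2 - 48*a) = (a + 2)*(a + 3)*(a^3 - 16*a) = (a - 4)*(a + 2)*(a + 3)*(a^2 + 4*a) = a*(a - 4)*(a + 2)*(a + 3)*(a + 4)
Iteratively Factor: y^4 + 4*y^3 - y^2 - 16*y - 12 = (y + 2)*(y^3 + 2*y^2 - 5*y - 6) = (y + 1)*(y + 2)*(y^2 + y - 6) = (y - 2)*(y + 1)*(y + 2)*(y + 3)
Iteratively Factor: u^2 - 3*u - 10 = (u + 2)*(u - 5)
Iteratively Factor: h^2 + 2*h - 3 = (h - 1)*(h + 3)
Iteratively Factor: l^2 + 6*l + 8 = (l + 2)*(l + 4)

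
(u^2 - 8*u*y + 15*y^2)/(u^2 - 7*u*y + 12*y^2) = (-u + 5*y)/(-u + 4*y)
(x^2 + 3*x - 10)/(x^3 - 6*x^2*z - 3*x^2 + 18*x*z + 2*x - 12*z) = (x + 5)/(x^2 - 6*x*z - x + 6*z)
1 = 1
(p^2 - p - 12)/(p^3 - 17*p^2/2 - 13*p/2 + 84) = 2*(p - 4)/(2*p^2 - 23*p + 56)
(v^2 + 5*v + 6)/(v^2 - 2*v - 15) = (v + 2)/(v - 5)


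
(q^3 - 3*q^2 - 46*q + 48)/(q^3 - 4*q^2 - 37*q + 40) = (q + 6)/(q + 5)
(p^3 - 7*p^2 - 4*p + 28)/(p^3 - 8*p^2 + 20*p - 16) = (p^2 - 5*p - 14)/(p^2 - 6*p + 8)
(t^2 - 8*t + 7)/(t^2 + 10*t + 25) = (t^2 - 8*t + 7)/(t^2 + 10*t + 25)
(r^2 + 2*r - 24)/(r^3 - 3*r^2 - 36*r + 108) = (r - 4)/(r^2 - 9*r + 18)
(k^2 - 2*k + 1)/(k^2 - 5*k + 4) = (k - 1)/(k - 4)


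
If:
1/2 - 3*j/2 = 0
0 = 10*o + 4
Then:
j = 1/3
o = -2/5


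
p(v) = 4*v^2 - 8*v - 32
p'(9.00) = 64.00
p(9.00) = 220.00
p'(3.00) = 16.00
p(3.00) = -20.00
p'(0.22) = -6.24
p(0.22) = -33.57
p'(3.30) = 18.40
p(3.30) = -14.84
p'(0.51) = -3.92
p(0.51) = -35.04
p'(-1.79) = -22.32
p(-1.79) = -4.86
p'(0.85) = -1.20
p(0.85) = -35.91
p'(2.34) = 10.72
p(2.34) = -28.82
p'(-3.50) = -36.00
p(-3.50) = 45.00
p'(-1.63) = -21.04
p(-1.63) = -8.33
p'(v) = 8*v - 8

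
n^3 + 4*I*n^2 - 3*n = n*(n + I)*(n + 3*I)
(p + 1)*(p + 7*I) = p^2 + p + 7*I*p + 7*I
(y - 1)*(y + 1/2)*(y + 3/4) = y^3 + y^2/4 - 7*y/8 - 3/8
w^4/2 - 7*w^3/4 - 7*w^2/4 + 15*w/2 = w*(w/2 + 1)*(w - 3)*(w - 5/2)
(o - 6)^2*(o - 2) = o^3 - 14*o^2 + 60*o - 72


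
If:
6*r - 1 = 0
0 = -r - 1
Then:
No Solution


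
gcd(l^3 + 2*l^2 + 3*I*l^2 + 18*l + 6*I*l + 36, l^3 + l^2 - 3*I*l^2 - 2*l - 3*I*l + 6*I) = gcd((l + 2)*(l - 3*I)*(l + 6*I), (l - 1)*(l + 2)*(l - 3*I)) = l^2 + l*(2 - 3*I) - 6*I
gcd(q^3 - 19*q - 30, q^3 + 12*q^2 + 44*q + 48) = q + 2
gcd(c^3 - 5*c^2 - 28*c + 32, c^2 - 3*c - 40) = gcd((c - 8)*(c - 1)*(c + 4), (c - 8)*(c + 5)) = c - 8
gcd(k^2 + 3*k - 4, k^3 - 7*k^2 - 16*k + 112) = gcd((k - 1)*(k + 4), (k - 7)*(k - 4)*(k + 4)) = k + 4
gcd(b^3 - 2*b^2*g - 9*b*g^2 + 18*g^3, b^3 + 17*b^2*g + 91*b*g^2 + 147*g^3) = b + 3*g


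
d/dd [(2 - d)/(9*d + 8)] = -26/(9*d + 8)^2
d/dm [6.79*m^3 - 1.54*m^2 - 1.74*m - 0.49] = 20.37*m^2 - 3.08*m - 1.74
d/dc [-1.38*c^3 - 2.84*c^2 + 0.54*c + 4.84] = -4.14*c^2 - 5.68*c + 0.54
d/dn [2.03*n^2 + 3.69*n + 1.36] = 4.06*n + 3.69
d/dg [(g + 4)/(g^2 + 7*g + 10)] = (g^2 + 7*g - (g + 4)*(2*g + 7) + 10)/(g^2 + 7*g + 10)^2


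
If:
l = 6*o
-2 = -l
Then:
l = 2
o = 1/3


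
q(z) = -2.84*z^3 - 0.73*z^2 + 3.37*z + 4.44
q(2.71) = -48.31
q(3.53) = -117.68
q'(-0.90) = -2.22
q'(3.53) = -107.95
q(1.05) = 3.89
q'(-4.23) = -142.90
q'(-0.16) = 3.39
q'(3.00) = -77.69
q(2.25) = -24.02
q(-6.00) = 571.38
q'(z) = -8.52*z^2 - 1.46*z + 3.37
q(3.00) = -68.70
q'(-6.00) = -294.59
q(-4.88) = 300.66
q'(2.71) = -63.16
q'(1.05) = -7.56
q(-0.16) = 3.89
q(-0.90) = 2.89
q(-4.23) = 192.07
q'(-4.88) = -192.40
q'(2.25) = -43.05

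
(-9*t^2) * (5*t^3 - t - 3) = -45*t^5 + 9*t^3 + 27*t^2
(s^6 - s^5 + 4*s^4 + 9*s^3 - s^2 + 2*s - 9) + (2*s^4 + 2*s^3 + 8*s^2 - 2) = s^6 - s^5 + 6*s^4 + 11*s^3 + 7*s^2 + 2*s - 11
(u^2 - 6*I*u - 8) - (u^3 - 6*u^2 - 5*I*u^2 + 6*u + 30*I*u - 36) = -u^3 + 7*u^2 + 5*I*u^2 - 6*u - 36*I*u + 28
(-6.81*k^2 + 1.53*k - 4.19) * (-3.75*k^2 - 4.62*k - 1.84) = 25.5375*k^4 + 25.7247*k^3 + 21.1743*k^2 + 16.5426*k + 7.7096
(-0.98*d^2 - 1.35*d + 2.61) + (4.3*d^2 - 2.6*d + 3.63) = 3.32*d^2 - 3.95*d + 6.24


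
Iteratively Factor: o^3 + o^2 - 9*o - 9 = (o + 3)*(o^2 - 2*o - 3) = (o + 1)*(o + 3)*(o - 3)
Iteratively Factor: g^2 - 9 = (g + 3)*(g - 3)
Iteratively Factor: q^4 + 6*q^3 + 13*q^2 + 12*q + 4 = (q + 1)*(q^3 + 5*q^2 + 8*q + 4) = (q + 1)*(q + 2)*(q^2 + 3*q + 2) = (q + 1)^2*(q + 2)*(q + 2)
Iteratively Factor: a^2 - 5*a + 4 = (a - 1)*(a - 4)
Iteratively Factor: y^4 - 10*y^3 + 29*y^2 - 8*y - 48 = (y - 3)*(y^3 - 7*y^2 + 8*y + 16) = (y - 4)*(y - 3)*(y^2 - 3*y - 4) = (y - 4)*(y - 3)*(y + 1)*(y - 4)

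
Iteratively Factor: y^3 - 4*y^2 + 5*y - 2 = (y - 2)*(y^2 - 2*y + 1) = (y - 2)*(y - 1)*(y - 1)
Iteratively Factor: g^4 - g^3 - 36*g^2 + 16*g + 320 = (g + 4)*(g^3 - 5*g^2 - 16*g + 80) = (g - 4)*(g + 4)*(g^2 - g - 20) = (g - 5)*(g - 4)*(g + 4)*(g + 4)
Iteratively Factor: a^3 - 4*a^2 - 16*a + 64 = (a - 4)*(a^2 - 16) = (a - 4)*(a + 4)*(a - 4)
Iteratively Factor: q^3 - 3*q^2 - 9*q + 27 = (q - 3)*(q^2 - 9) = (q - 3)*(q + 3)*(q - 3)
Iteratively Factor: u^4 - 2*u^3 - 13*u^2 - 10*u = (u)*(u^3 - 2*u^2 - 13*u - 10) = u*(u - 5)*(u^2 + 3*u + 2) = u*(u - 5)*(u + 2)*(u + 1)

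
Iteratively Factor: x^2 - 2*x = (x - 2)*(x)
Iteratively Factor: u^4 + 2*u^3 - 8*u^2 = (u)*(u^3 + 2*u^2 - 8*u) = u*(u + 4)*(u^2 - 2*u) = u*(u - 2)*(u + 4)*(u)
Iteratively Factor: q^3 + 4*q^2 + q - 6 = (q + 3)*(q^2 + q - 2) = (q - 1)*(q + 3)*(q + 2)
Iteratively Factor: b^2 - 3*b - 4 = (b - 4)*(b + 1)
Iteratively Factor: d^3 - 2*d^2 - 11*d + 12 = (d - 1)*(d^2 - d - 12) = (d - 1)*(d + 3)*(d - 4)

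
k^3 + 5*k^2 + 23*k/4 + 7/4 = (k + 1/2)*(k + 1)*(k + 7/2)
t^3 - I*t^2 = t^2*(t - I)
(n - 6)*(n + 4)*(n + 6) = n^3 + 4*n^2 - 36*n - 144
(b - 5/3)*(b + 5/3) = b^2 - 25/9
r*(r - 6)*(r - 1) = r^3 - 7*r^2 + 6*r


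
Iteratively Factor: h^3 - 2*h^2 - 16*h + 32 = (h + 4)*(h^2 - 6*h + 8) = (h - 2)*(h + 4)*(h - 4)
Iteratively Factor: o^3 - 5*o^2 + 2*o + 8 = (o + 1)*(o^2 - 6*o + 8) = (o - 2)*(o + 1)*(o - 4)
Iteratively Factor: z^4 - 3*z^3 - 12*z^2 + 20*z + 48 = (z - 4)*(z^3 + z^2 - 8*z - 12) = (z - 4)*(z + 2)*(z^2 - z - 6) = (z - 4)*(z + 2)^2*(z - 3)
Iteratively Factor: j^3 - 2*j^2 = (j)*(j^2 - 2*j) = j^2*(j - 2)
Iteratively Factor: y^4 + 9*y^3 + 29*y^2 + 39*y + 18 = (y + 3)*(y^3 + 6*y^2 + 11*y + 6) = (y + 2)*(y + 3)*(y^2 + 4*y + 3) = (y + 2)*(y + 3)^2*(y + 1)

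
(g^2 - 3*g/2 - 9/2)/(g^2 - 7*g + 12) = (g + 3/2)/(g - 4)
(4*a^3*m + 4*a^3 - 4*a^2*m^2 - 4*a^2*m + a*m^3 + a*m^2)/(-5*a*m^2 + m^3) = a*(-4*a^2*m - 4*a^2 + 4*a*m^2 + 4*a*m - m^3 - m^2)/(m^2*(5*a - m))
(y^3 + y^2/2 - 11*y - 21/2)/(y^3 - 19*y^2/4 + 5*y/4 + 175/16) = 8*(y^2 + 4*y + 3)/(8*y^2 - 10*y - 25)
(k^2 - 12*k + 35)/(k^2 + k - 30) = (k - 7)/(k + 6)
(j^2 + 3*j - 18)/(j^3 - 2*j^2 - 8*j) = (-j^2 - 3*j + 18)/(j*(-j^2 + 2*j + 8))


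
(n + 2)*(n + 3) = n^2 + 5*n + 6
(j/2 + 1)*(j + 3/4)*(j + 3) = j^3/2 + 23*j^2/8 + 39*j/8 + 9/4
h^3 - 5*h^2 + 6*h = h*(h - 3)*(h - 2)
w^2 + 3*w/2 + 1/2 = (w + 1/2)*(w + 1)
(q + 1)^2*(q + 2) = q^3 + 4*q^2 + 5*q + 2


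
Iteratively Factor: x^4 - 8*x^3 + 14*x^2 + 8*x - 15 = (x + 1)*(x^3 - 9*x^2 + 23*x - 15) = (x - 5)*(x + 1)*(x^2 - 4*x + 3) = (x - 5)*(x - 1)*(x + 1)*(x - 3)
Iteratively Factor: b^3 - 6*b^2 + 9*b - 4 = (b - 4)*(b^2 - 2*b + 1) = (b - 4)*(b - 1)*(b - 1)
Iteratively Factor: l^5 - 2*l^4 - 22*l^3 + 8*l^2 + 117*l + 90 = (l + 3)*(l^4 - 5*l^3 - 7*l^2 + 29*l + 30) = (l + 1)*(l + 3)*(l^3 - 6*l^2 - l + 30) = (l + 1)*(l + 2)*(l + 3)*(l^2 - 8*l + 15) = (l - 3)*(l + 1)*(l + 2)*(l + 3)*(l - 5)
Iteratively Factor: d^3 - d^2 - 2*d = (d)*(d^2 - d - 2) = d*(d - 2)*(d + 1)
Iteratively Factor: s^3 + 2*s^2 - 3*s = (s + 3)*(s^2 - s) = (s - 1)*(s + 3)*(s)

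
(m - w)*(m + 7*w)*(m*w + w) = m^3*w + 6*m^2*w^2 + m^2*w - 7*m*w^3 + 6*m*w^2 - 7*w^3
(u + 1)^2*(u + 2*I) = u^3 + 2*u^2 + 2*I*u^2 + u + 4*I*u + 2*I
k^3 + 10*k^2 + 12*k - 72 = (k - 2)*(k + 6)^2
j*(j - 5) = j^2 - 5*j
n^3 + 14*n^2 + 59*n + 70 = (n + 2)*(n + 5)*(n + 7)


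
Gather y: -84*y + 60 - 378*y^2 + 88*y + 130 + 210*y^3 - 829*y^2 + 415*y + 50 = 210*y^3 - 1207*y^2 + 419*y + 240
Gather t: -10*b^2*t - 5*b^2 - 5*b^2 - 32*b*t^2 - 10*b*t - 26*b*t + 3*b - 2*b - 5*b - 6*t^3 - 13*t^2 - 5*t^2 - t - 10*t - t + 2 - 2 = -10*b^2 - 4*b - 6*t^3 + t^2*(-32*b - 18) + t*(-10*b^2 - 36*b - 12)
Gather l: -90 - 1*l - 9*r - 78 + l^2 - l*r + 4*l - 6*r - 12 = l^2 + l*(3 - r) - 15*r - 180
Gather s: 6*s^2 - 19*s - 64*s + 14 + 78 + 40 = 6*s^2 - 83*s + 132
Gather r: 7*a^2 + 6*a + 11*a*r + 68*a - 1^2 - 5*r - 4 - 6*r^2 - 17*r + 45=7*a^2 + 74*a - 6*r^2 + r*(11*a - 22) + 40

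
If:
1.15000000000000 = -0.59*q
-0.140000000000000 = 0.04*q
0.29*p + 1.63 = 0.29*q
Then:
No Solution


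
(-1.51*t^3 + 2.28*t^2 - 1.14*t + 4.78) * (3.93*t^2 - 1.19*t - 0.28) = -5.9343*t^5 + 10.7573*t^4 - 6.7706*t^3 + 19.5036*t^2 - 5.369*t - 1.3384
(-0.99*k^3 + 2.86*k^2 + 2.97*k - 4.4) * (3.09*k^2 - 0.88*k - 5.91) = -3.0591*k^5 + 9.7086*k^4 + 12.5114*k^3 - 33.1122*k^2 - 13.6807*k + 26.004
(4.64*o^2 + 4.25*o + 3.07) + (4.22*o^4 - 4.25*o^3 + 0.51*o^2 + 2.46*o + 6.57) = 4.22*o^4 - 4.25*o^3 + 5.15*o^2 + 6.71*o + 9.64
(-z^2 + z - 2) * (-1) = z^2 - z + 2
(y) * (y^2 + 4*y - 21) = y^3 + 4*y^2 - 21*y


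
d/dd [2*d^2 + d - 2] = 4*d + 1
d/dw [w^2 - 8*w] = 2*w - 8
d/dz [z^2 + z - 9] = 2*z + 1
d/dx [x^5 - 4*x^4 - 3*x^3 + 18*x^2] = x*(5*x^3 - 16*x^2 - 9*x + 36)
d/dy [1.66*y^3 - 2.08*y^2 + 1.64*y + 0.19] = 4.98*y^2 - 4.16*y + 1.64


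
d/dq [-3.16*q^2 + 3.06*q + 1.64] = 3.06 - 6.32*q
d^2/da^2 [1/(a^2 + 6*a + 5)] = 2*(-a^2 - 6*a + 4*(a + 3)^2 - 5)/(a^2 + 6*a + 5)^3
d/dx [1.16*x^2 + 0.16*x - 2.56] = 2.32*x + 0.16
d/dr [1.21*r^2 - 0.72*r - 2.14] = 2.42*r - 0.72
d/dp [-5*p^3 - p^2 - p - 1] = -15*p^2 - 2*p - 1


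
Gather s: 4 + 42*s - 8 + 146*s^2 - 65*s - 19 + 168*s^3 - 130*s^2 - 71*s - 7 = 168*s^3 + 16*s^2 - 94*s - 30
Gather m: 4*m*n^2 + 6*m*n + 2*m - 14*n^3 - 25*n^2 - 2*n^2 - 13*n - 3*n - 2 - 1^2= m*(4*n^2 + 6*n + 2) - 14*n^3 - 27*n^2 - 16*n - 3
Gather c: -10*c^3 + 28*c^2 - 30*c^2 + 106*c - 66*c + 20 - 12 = -10*c^3 - 2*c^2 + 40*c + 8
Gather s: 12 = 12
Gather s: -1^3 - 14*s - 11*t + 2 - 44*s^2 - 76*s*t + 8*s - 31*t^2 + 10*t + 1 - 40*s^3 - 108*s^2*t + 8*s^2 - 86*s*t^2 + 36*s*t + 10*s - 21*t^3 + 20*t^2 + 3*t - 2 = -40*s^3 + s^2*(-108*t - 36) + s*(-86*t^2 - 40*t + 4) - 21*t^3 - 11*t^2 + 2*t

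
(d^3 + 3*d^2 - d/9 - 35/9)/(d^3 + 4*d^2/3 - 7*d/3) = (d + 5/3)/d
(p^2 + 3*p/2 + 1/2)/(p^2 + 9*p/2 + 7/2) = (2*p + 1)/(2*p + 7)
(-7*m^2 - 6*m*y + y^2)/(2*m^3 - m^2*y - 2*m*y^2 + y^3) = (-7*m + y)/(2*m^2 - 3*m*y + y^2)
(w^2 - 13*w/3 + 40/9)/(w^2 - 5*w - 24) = (-9*w^2 + 39*w - 40)/(9*(-w^2 + 5*w + 24))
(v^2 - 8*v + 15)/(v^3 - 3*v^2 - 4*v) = (-v^2 + 8*v - 15)/(v*(-v^2 + 3*v + 4))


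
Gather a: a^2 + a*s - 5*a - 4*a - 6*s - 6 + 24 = a^2 + a*(s - 9) - 6*s + 18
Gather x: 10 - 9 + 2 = 3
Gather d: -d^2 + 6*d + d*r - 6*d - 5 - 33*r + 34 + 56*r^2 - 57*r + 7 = -d^2 + d*r + 56*r^2 - 90*r + 36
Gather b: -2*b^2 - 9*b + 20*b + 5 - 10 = -2*b^2 + 11*b - 5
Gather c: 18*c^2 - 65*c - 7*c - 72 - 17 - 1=18*c^2 - 72*c - 90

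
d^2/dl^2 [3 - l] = 0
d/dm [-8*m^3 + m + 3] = 1 - 24*m^2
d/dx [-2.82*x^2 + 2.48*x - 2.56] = 2.48 - 5.64*x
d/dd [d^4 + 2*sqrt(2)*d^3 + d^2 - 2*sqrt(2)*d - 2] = 4*d^3 + 6*sqrt(2)*d^2 + 2*d - 2*sqrt(2)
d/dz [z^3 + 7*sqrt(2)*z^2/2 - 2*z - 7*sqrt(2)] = 3*z^2 + 7*sqrt(2)*z - 2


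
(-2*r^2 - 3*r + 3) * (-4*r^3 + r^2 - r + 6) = 8*r^5 + 10*r^4 - 13*r^3 - 6*r^2 - 21*r + 18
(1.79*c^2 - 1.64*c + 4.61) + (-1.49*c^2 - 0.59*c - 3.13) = 0.3*c^2 - 2.23*c + 1.48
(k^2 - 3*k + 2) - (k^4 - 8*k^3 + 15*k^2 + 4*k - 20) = -k^4 + 8*k^3 - 14*k^2 - 7*k + 22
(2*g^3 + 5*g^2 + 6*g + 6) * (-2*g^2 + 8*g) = -4*g^5 + 6*g^4 + 28*g^3 + 36*g^2 + 48*g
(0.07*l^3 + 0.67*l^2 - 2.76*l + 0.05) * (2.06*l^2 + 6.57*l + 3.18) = 0.1442*l^5 + 1.8401*l^4 - 1.0611*l^3 - 15.8996*l^2 - 8.4483*l + 0.159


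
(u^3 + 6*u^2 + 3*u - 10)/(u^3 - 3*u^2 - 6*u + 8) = (u + 5)/(u - 4)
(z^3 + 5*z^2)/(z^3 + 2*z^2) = (z + 5)/(z + 2)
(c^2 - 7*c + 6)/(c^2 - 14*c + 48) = (c - 1)/(c - 8)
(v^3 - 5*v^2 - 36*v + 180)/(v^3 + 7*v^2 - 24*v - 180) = (v - 6)/(v + 6)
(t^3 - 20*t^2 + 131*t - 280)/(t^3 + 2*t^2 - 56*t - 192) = (t^2 - 12*t + 35)/(t^2 + 10*t + 24)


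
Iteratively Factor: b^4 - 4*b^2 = (b)*(b^3 - 4*b) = b*(b - 2)*(b^2 + 2*b) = b^2*(b - 2)*(b + 2)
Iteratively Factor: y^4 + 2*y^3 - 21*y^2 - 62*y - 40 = (y + 2)*(y^3 - 21*y - 20) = (y - 5)*(y + 2)*(y^2 + 5*y + 4) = (y - 5)*(y + 2)*(y + 4)*(y + 1)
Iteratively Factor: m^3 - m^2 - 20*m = (m - 5)*(m^2 + 4*m) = m*(m - 5)*(m + 4)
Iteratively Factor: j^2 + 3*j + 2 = (j + 1)*(j + 2)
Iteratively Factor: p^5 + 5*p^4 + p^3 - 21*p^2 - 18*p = (p + 3)*(p^4 + 2*p^3 - 5*p^2 - 6*p) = (p + 3)^2*(p^3 - p^2 - 2*p) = (p + 1)*(p + 3)^2*(p^2 - 2*p) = p*(p + 1)*(p + 3)^2*(p - 2)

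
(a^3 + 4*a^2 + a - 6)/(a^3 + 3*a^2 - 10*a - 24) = (a^2 + 2*a - 3)/(a^2 + a - 12)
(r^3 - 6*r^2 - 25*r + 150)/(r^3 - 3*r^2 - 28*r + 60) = (r - 5)/(r - 2)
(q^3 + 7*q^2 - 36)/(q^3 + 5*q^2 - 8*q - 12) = (q + 3)/(q + 1)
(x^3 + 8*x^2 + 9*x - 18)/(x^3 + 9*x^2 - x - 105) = (x^3 + 8*x^2 + 9*x - 18)/(x^3 + 9*x^2 - x - 105)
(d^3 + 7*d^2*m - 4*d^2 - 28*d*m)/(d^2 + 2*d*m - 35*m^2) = d*(d - 4)/(d - 5*m)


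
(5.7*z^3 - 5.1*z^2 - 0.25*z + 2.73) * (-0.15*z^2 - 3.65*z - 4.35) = -0.855*z^5 - 20.04*z^4 - 6.1425*z^3 + 22.688*z^2 - 8.877*z - 11.8755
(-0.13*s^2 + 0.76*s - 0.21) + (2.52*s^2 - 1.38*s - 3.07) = 2.39*s^2 - 0.62*s - 3.28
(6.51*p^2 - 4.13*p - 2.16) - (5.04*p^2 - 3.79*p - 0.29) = 1.47*p^2 - 0.34*p - 1.87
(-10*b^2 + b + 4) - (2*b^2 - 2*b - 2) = -12*b^2 + 3*b + 6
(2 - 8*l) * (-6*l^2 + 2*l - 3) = 48*l^3 - 28*l^2 + 28*l - 6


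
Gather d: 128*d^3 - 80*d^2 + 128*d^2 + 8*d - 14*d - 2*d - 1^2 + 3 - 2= 128*d^3 + 48*d^2 - 8*d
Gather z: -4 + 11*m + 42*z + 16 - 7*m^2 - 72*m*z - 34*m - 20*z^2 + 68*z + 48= -7*m^2 - 23*m - 20*z^2 + z*(110 - 72*m) + 60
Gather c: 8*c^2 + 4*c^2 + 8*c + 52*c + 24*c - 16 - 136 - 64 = 12*c^2 + 84*c - 216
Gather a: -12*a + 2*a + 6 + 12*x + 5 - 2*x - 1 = -10*a + 10*x + 10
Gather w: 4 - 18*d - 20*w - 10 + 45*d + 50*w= 27*d + 30*w - 6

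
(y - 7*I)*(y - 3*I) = y^2 - 10*I*y - 21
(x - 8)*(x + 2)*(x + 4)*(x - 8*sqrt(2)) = x^4 - 8*sqrt(2)*x^3 - 2*x^3 - 40*x^2 + 16*sqrt(2)*x^2 - 64*x + 320*sqrt(2)*x + 512*sqrt(2)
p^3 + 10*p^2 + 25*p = p*(p + 5)^2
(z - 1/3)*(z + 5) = z^2 + 14*z/3 - 5/3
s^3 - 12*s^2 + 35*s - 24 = (s - 8)*(s - 3)*(s - 1)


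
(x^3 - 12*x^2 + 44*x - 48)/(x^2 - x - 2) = (x^2 - 10*x + 24)/(x + 1)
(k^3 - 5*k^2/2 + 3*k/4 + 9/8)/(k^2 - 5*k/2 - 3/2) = (k^2 - 3*k + 9/4)/(k - 3)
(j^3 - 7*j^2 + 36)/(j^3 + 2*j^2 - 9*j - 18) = (j - 6)/(j + 3)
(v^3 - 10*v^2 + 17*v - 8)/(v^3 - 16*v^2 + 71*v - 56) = (v - 1)/(v - 7)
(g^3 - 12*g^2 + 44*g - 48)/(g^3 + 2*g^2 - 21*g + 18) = (g^3 - 12*g^2 + 44*g - 48)/(g^3 + 2*g^2 - 21*g + 18)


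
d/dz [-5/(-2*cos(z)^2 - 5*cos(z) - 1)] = 5*(4*cos(z) + 5)*sin(z)/(5*cos(z) + cos(2*z) + 2)^2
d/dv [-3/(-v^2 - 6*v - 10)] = 6*(-v - 3)/(v^2 + 6*v + 10)^2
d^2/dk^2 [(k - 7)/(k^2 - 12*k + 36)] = 2*(k - 9)/(k^4 - 24*k^3 + 216*k^2 - 864*k + 1296)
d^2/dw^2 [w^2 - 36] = 2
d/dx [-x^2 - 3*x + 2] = -2*x - 3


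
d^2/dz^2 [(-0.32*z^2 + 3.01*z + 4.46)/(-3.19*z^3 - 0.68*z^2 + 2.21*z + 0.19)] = (6.512704*z^6 - 183.780366*z^5 - 570.264816*z^4 - 196.341038*z^3 + 154.637232*z^2 + 21.66234*z - 42.167734)/(32.461759*z^9 + 20.759244*z^8 - 63.042375*z^7 - 34.249537*z^6 + 41.202237*z^5 + 17.736882*z^4 - 8.735192*z^3 - 2.710293*z^2 - 0.239343*z - 0.006859)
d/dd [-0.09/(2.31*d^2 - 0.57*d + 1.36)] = (0.4158*d - 0.0513)/(2.31*d^2 - 0.57*d + 1.36)^2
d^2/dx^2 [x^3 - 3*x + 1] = 6*x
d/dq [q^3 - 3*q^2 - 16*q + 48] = 3*q^2 - 6*q - 16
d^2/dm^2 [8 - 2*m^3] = -12*m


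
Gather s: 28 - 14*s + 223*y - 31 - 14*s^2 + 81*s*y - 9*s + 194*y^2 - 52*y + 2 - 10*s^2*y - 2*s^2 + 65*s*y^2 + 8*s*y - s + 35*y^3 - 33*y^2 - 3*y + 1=s^2*(-10*y - 16) + s*(65*y^2 + 89*y - 24) + 35*y^3 + 161*y^2 + 168*y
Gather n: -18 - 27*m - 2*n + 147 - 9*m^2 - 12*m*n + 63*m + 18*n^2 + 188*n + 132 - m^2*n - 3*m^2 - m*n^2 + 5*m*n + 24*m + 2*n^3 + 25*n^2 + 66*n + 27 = -12*m^2 + 60*m + 2*n^3 + n^2*(43 - m) + n*(-m^2 - 7*m + 252) + 288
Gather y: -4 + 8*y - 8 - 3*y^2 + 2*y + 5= -3*y^2 + 10*y - 7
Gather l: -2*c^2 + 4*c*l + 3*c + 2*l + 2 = -2*c^2 + 3*c + l*(4*c + 2) + 2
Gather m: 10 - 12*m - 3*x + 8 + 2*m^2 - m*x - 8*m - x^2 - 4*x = 2*m^2 + m*(-x - 20) - x^2 - 7*x + 18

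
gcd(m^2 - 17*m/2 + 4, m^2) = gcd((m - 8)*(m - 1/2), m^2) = 1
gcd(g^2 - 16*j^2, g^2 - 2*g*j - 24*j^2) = g + 4*j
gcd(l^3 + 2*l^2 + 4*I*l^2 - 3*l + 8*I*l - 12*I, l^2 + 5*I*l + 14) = 1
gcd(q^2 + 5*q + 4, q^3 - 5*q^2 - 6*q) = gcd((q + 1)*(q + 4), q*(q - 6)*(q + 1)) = q + 1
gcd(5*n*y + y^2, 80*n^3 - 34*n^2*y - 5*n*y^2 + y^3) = 5*n + y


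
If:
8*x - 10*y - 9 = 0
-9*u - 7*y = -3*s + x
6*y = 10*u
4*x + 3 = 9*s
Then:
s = 645/719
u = 99/1438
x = 912/719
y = 165/1438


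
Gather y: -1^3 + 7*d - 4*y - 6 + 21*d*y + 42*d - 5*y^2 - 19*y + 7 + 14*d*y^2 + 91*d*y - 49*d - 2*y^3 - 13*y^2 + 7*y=-2*y^3 + y^2*(14*d - 18) + y*(112*d - 16)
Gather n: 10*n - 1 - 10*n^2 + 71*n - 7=-10*n^2 + 81*n - 8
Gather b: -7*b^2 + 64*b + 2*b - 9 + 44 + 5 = -7*b^2 + 66*b + 40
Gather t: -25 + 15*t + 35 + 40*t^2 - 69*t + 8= 40*t^2 - 54*t + 18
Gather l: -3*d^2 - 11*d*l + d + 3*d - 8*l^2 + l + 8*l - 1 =-3*d^2 + 4*d - 8*l^2 + l*(9 - 11*d) - 1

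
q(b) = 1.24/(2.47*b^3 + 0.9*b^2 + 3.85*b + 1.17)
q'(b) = 1.24*(-7.41*b^2 - 1.8*b - 3.85)/(2.47*b^3 + 0.9*b^2 + 3.85*b + 1.17)^2 = (-9.1884*b^2 - 2.232*b - 4.774)/(2.47*b^3 + 0.9*b^2 + 3.85*b + 1.17)^2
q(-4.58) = -0.01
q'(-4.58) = -0.00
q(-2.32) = -0.04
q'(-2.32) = -0.04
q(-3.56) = -0.01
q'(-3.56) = -0.01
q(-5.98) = -0.00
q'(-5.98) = -0.00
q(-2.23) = -0.04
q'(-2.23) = -0.05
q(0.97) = 0.15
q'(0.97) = -0.24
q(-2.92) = -0.02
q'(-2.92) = -0.02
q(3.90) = 0.01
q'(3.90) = -0.00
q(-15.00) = -0.00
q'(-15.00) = -0.00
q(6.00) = 0.00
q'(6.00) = -0.00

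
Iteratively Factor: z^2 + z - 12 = (z + 4)*(z - 3)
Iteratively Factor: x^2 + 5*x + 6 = (x + 3)*(x + 2)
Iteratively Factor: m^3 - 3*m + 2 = (m + 2)*(m^2 - 2*m + 1) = (m - 1)*(m + 2)*(m - 1)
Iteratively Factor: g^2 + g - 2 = (g + 2)*(g - 1)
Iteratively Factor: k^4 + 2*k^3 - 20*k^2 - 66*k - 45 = (k - 5)*(k^3 + 7*k^2 + 15*k + 9) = (k - 5)*(k + 1)*(k^2 + 6*k + 9) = (k - 5)*(k + 1)*(k + 3)*(k + 3)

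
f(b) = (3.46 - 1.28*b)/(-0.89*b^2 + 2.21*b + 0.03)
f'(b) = (3.46 - 1.28*b)*(1.78*b - 2.21)/(-0.89*b^2 + 2.21*b + 0.03)^2 - 1.28/(-0.89*b^2 + 2.21*b + 0.03)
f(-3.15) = -0.48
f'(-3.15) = -0.15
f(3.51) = 0.33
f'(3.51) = -0.01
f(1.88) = 1.01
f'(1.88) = -0.12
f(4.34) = 0.29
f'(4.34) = -0.05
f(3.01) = 0.28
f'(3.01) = 0.28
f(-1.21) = -1.27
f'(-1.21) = -1.08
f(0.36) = 4.22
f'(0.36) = -11.13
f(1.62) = 1.09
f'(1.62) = -0.43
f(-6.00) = -0.25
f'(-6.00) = -0.04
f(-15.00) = -0.10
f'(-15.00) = -0.01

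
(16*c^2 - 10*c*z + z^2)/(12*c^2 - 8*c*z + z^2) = (-8*c + z)/(-6*c + z)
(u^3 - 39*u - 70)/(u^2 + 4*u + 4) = (u^2 - 2*u - 35)/(u + 2)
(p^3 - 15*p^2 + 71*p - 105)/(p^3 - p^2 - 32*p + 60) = (p^2 - 10*p + 21)/(p^2 + 4*p - 12)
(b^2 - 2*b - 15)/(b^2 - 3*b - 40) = (-b^2 + 2*b + 15)/(-b^2 + 3*b + 40)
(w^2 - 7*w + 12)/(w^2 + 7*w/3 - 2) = 3*(w^2 - 7*w + 12)/(3*w^2 + 7*w - 6)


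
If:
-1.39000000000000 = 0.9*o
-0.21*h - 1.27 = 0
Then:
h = -6.05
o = -1.54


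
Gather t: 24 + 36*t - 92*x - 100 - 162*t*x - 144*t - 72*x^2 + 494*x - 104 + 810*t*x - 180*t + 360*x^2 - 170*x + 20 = t*(648*x - 288) + 288*x^2 + 232*x - 160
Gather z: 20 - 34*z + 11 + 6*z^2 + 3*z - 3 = 6*z^2 - 31*z + 28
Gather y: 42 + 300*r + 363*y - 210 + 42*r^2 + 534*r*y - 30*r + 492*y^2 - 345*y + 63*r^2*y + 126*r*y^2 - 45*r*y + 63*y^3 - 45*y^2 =42*r^2 + 270*r + 63*y^3 + y^2*(126*r + 447) + y*(63*r^2 + 489*r + 18) - 168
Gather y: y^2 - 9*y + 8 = y^2 - 9*y + 8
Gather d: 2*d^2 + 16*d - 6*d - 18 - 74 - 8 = 2*d^2 + 10*d - 100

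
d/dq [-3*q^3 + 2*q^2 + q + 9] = -9*q^2 + 4*q + 1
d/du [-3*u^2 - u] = -6*u - 1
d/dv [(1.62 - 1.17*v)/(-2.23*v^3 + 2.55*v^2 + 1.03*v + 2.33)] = (-5.2182*v^3 + 13.8213*v^2 - 8.262*v - 4.3947)/(4.9729*v^6 - 11.373*v^5 + 1.9087*v^4 - 5.1388*v^3 + 12.9439*v^2 + 4.7998*v + 5.4289)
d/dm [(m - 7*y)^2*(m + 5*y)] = 3*(m - 7*y)*(m + y)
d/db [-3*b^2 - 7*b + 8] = -6*b - 7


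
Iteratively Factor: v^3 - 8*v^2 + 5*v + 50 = (v - 5)*(v^2 - 3*v - 10) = (v - 5)^2*(v + 2)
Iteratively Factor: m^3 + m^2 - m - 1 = (m - 1)*(m^2 + 2*m + 1) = (m - 1)*(m + 1)*(m + 1)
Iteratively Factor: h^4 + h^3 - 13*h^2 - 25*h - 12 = (h + 1)*(h^3 - 13*h - 12) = (h + 1)*(h + 3)*(h^2 - 3*h - 4) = (h - 4)*(h + 1)*(h + 3)*(h + 1)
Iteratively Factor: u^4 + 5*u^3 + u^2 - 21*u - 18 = (u + 3)*(u^3 + 2*u^2 - 5*u - 6) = (u + 1)*(u + 3)*(u^2 + u - 6) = (u - 2)*(u + 1)*(u + 3)*(u + 3)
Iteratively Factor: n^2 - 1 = (n - 1)*(n + 1)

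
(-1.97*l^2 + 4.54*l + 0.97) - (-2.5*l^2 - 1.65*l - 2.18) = 0.53*l^2 + 6.19*l + 3.15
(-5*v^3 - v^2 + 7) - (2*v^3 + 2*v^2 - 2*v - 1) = -7*v^3 - 3*v^2 + 2*v + 8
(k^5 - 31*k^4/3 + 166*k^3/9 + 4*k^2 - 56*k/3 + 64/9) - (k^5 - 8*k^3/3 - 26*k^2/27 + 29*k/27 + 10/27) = -31*k^4/3 + 190*k^3/9 + 134*k^2/27 - 533*k/27 + 182/27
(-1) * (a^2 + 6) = -a^2 - 6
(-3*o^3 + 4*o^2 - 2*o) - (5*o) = -3*o^3 + 4*o^2 - 7*o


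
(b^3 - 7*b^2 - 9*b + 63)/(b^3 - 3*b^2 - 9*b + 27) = (b - 7)/(b - 3)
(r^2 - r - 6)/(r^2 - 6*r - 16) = (r - 3)/(r - 8)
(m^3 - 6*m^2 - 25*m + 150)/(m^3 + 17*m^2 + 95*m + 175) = (m^2 - 11*m + 30)/(m^2 + 12*m + 35)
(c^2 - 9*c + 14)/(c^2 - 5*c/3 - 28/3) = 3*(-c^2 + 9*c - 14)/(-3*c^2 + 5*c + 28)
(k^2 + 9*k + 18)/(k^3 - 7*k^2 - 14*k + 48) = (k + 6)/(k^2 - 10*k + 16)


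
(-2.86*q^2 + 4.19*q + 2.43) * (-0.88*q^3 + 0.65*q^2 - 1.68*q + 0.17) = 2.5168*q^5 - 5.5462*q^4 + 5.3899*q^3 - 5.9459*q^2 - 3.3701*q + 0.4131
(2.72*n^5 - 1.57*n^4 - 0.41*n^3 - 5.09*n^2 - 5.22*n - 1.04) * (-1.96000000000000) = -5.3312*n^5 + 3.0772*n^4 + 0.8036*n^3 + 9.9764*n^2 + 10.2312*n + 2.0384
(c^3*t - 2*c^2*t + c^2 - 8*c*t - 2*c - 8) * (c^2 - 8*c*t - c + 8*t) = c^5*t - 8*c^4*t^2 - 3*c^4*t + c^4 + 24*c^3*t^2 - 14*c^3*t - 3*c^3 + 48*c^2*t^2 + 32*c^2*t - 6*c^2 - 64*c*t^2 + 48*c*t + 8*c - 64*t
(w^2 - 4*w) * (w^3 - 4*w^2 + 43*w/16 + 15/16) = w^5 - 8*w^4 + 299*w^3/16 - 157*w^2/16 - 15*w/4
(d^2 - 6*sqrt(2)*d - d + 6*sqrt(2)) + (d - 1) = d^2 - 6*sqrt(2)*d - 1 + 6*sqrt(2)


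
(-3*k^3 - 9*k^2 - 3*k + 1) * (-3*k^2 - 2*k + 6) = 9*k^5 + 33*k^4 + 9*k^3 - 51*k^2 - 20*k + 6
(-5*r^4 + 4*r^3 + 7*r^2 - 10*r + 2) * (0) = 0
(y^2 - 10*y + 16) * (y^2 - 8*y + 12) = y^4 - 18*y^3 + 108*y^2 - 248*y + 192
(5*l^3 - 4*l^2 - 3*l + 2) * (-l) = -5*l^4 + 4*l^3 + 3*l^2 - 2*l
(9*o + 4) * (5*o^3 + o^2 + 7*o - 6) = 45*o^4 + 29*o^3 + 67*o^2 - 26*o - 24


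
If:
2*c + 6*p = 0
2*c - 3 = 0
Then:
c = 3/2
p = -1/2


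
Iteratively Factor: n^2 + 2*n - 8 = (n + 4)*(n - 2)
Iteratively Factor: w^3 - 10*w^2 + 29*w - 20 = (w - 4)*(w^2 - 6*w + 5) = (w - 4)*(w - 1)*(w - 5)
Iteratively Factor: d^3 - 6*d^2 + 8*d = (d - 2)*(d^2 - 4*d) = d*(d - 2)*(d - 4)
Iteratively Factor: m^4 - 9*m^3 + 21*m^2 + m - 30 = (m + 1)*(m^3 - 10*m^2 + 31*m - 30) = (m - 3)*(m + 1)*(m^2 - 7*m + 10) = (m - 3)*(m - 2)*(m + 1)*(m - 5)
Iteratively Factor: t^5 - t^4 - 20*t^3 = (t - 5)*(t^4 + 4*t^3) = t*(t - 5)*(t^3 + 4*t^2) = t^2*(t - 5)*(t^2 + 4*t) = t^2*(t - 5)*(t + 4)*(t)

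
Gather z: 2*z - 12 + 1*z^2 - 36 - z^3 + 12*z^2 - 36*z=-z^3 + 13*z^2 - 34*z - 48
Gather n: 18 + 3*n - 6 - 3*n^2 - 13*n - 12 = -3*n^2 - 10*n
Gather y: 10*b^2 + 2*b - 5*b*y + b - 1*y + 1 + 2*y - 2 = 10*b^2 + 3*b + y*(1 - 5*b) - 1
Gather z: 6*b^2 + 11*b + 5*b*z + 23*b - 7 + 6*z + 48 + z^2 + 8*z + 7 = 6*b^2 + 34*b + z^2 + z*(5*b + 14) + 48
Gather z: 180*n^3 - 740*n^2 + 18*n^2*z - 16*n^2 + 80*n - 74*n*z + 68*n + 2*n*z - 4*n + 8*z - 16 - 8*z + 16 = 180*n^3 - 756*n^2 + 144*n + z*(18*n^2 - 72*n)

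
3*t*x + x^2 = x*(3*t + x)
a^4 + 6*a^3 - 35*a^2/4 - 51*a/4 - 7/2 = (a - 2)*(a + 1/2)^2*(a + 7)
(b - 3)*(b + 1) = b^2 - 2*b - 3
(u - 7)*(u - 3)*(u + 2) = u^3 - 8*u^2 + u + 42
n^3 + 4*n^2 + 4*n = n*(n + 2)^2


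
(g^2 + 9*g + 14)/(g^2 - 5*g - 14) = (g + 7)/(g - 7)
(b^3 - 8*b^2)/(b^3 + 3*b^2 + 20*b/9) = 9*b*(b - 8)/(9*b^2 + 27*b + 20)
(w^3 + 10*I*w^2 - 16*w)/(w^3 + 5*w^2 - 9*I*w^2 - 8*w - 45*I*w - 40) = w*(w^2 + 10*I*w - 16)/(w^3 + w^2*(5 - 9*I) - w*(8 + 45*I) - 40)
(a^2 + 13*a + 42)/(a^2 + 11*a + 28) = (a + 6)/(a + 4)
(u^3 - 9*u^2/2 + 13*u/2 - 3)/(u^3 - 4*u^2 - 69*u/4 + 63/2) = 2*(u^2 - 3*u + 2)/(2*u^2 - 5*u - 42)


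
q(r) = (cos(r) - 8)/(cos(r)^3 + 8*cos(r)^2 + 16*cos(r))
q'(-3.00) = 0.03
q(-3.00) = 1.00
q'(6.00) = 0.13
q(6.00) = -0.30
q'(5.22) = 1.77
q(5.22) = -0.77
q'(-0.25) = 0.11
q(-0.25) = -0.29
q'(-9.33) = 0.02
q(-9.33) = 1.00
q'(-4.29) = -2.56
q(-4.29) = 1.59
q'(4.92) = 11.41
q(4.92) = -2.14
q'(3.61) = 0.17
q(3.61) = 1.03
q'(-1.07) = 1.82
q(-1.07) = -0.78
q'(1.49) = -76.39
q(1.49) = -5.89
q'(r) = (cos(r) - 8)*(3*sin(r)*cos(r)^2 + 16*sin(r)*cos(r) + 16*sin(r))/(cos(r)^3 + 8*cos(r)^2 + 16*cos(r))^2 - sin(r)/(cos(r)^3 + 8*cos(r)^2 + 16*cos(r))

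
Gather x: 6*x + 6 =6*x + 6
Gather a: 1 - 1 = 0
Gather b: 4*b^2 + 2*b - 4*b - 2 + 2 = 4*b^2 - 2*b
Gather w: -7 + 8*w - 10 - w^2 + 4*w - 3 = -w^2 + 12*w - 20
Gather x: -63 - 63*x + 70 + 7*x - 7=-56*x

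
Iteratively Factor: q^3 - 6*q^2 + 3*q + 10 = (q - 2)*(q^2 - 4*q - 5) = (q - 2)*(q + 1)*(q - 5)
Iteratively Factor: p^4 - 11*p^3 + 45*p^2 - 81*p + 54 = (p - 3)*(p^3 - 8*p^2 + 21*p - 18) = (p - 3)*(p - 2)*(p^2 - 6*p + 9) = (p - 3)^2*(p - 2)*(p - 3)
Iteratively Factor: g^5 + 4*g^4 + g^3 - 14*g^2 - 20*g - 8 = (g + 2)*(g^4 + 2*g^3 - 3*g^2 - 8*g - 4) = (g - 2)*(g + 2)*(g^3 + 4*g^2 + 5*g + 2) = (g - 2)*(g + 1)*(g + 2)*(g^2 + 3*g + 2) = (g - 2)*(g + 1)*(g + 2)^2*(g + 1)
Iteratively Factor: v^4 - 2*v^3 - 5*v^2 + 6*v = (v - 1)*(v^3 - v^2 - 6*v) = (v - 3)*(v - 1)*(v^2 + 2*v) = (v - 3)*(v - 1)*(v + 2)*(v)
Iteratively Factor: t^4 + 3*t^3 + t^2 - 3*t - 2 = (t + 1)*(t^3 + 2*t^2 - t - 2) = (t + 1)^2*(t^2 + t - 2) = (t - 1)*(t + 1)^2*(t + 2)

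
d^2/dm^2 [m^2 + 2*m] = 2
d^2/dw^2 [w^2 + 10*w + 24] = 2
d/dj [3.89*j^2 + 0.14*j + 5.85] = 7.78*j + 0.14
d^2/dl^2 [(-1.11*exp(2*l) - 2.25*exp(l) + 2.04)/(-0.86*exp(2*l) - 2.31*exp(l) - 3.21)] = (-0.541025999999999*exp(4*l) - 16.838979*exp(3*l) - 24.733809*exp(2*l) + 40.707081*exp(l) + 38.311029)*exp(l)/(0.636056*exp(6*l) + 5.125428*exp(5*l) + 20.889486*exp(4*l) + 50.588307*exp(3*l) + 77.971221*exp(2*l) + 71.407413*exp(l) + 33.076161)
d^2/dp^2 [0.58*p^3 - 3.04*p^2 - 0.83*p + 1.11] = 3.48*p - 6.08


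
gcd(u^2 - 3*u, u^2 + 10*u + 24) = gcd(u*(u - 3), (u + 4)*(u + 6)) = 1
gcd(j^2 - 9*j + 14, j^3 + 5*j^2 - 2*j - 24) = j - 2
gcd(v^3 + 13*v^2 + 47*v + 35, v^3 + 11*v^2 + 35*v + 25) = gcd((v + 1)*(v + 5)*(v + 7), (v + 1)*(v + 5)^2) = v^2 + 6*v + 5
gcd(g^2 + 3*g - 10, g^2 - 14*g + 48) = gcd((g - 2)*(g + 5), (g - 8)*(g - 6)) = 1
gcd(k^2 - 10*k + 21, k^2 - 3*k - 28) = k - 7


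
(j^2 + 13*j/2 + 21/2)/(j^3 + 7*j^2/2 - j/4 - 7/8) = 4*(j + 3)/(4*j^2 - 1)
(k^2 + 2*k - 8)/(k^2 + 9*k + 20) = (k - 2)/(k + 5)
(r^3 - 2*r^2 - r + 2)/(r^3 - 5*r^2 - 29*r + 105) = (r^3 - 2*r^2 - r + 2)/(r^3 - 5*r^2 - 29*r + 105)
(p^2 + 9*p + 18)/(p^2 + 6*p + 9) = (p + 6)/(p + 3)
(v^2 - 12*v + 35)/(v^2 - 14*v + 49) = (v - 5)/(v - 7)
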